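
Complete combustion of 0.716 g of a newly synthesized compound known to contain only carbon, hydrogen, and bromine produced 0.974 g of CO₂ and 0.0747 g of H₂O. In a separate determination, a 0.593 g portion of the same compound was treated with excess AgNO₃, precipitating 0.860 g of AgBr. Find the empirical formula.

mol C = 0.974 g CO₂ ÷ 44.009 g/mol = 0.02213 mol
mol H = 2 × 0.0747 g H₂O ÷ 18.015 g/mol = 0.008293 mol
From the AgBr data: mol Br per gram of compound = (0.860 ÷ 187.772) ÷ 0.593 = 0.007723 mol/g, so in the 0.716 g combustion sample mol Br = 0.005530 mol
Divide by the smallest (0.005530 mol): C 4.002, H 1.500, Br 1.000
Multiplying each by 2 gives whole numbers: C 8.00, H 3.00, Br 2.00

C8H3Br2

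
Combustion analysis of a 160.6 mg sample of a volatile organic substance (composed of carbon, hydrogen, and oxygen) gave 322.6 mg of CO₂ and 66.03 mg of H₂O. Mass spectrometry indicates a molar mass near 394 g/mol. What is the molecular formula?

mol C = 0.3226 g CO₂ ÷ 44.009 g/mol = 0.0073303 mol
mol H = 2 × 0.06603 g H₂O ÷ 18.015 g/mol = 0.0073306 mol
mass O = 0.1606 − (0.088044 + 0.0073892) = 0.065166 g → mol O = 0.065166 ÷ 15.999 = 0.0040732 mol
Divide by the smallest (0.0040732 mol): C 1.800, H 1.800, O 1.000
Multiplying each by 5 gives whole numbers: C 9.00, H 9.00, O 5.00
Empirical formula: C9H9O5
Empirical-formula mass = 197.17 g/mol; 394 ÷ 197.17 ≈ 2, so the molecular formula is C18H18O10.

C18H18O10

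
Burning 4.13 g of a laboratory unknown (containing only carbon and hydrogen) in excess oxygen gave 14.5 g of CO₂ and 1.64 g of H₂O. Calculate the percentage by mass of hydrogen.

mol C = 14.5 g CO₂ ÷ 44.009 g/mol = 0.3295 mol
mol H = 2 × 1.64 g H₂O ÷ 18.015 g/mol = 0.1821 mol
mass % H = 0.1835 g ÷ 4.13 g × 100%

4.4%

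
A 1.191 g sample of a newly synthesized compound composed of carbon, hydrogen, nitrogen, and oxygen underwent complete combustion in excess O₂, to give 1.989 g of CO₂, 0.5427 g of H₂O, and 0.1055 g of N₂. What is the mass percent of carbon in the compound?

mol C = 1.989 g CO₂ ÷ 44.009 g/mol = 0.045195 mol
mol H = 2 × 0.5427 g H₂O ÷ 18.015 g/mol = 0.060250 mol
mol N = 2 × 0.1055 g N₂ ÷ 28.014 g/mol = 0.0075319 mol
mass O = 1.191 − (0.54284 + 0.060732 + 0.10550) = 0.48193 g → mol O = 0.48193 ÷ 15.999 = 0.030122 mol
mass % C = 0.54284 g ÷ 1.191 g × 100%

45.58%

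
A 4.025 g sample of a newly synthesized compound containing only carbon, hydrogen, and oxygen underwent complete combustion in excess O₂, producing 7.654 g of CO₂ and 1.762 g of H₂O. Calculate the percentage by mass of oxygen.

43.20%

mol C = 7.654 g CO₂ ÷ 44.009 g/mol = 0.17392 mol
mol H = 2 × 1.762 g H₂O ÷ 18.015 g/mol = 0.19561 mol
mass O = 4.025 − (2.0889 + 0.19718) = 1.7389 g → mol O = 1.7389 ÷ 15.999 = 0.10869 mol
mass % O = 1.7389 g ÷ 4.025 g × 100%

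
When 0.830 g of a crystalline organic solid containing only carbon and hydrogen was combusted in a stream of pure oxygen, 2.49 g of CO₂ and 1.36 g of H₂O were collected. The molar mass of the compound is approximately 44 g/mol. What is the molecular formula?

mol C = 2.49 g CO₂ ÷ 44.009 g/mol = 0.05658 mol
mol H = 2 × 1.36 g H₂O ÷ 18.015 g/mol = 0.1510 mol
Divide by the smallest (0.05658 mol): C 1.000, H 2.669
Multiplying each by 3 gives whole numbers: C 3.00, H 8.01
Empirical formula: C3H8
Empirical-formula mass = 44.10 g/mol; 44 ÷ 44.10 ≈ 1, so the molecular formula is C3H8.

C3H8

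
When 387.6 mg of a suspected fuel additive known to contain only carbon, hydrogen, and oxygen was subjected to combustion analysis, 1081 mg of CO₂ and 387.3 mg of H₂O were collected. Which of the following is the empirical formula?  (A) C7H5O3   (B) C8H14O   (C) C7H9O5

mol C = 1.081 g CO₂ ÷ 44.009 g/mol = 0.024563 mol
mol H = 2 × 0.3873 g H₂O ÷ 18.015 g/mol = 0.042998 mol
mass O = 0.3876 − (0.29503 + 0.043341) = 0.049230 g → mol O = 0.049230 ÷ 15.999 = 0.0030771 mol
Divide by the smallest (0.0030771 mol): C 7.983, H 13.973, O 1.000

(B) C8H14O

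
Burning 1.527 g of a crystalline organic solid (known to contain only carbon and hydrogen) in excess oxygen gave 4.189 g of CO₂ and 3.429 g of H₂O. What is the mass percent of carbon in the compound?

mol C = 4.189 g CO₂ ÷ 44.009 g/mol = 0.095185 mol
mol H = 2 × 3.429 g H₂O ÷ 18.015 g/mol = 0.38068 mol
mass % C = 1.1433 g ÷ 1.527 g × 100%

74.87%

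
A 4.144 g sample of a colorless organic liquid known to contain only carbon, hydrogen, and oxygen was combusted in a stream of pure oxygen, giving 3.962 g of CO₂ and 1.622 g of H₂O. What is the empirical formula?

mol C = 3.962 g CO₂ ÷ 44.009 g/mol = 0.090027 mol
mol H = 2 × 1.622 g H₂O ÷ 18.015 g/mol = 0.18007 mol
mass O = 4.144 − (1.0813 + 0.18151) = 2.8812 g → mol O = 2.8812 ÷ 15.999 = 0.18008 mol
Divide by the smallest (0.090027 mol): C 1.000, H 2.000, O 2.000

CH2O2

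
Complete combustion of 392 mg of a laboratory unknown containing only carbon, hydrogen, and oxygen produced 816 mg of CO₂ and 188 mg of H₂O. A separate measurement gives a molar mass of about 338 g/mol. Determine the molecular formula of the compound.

C16H18O8

mol C = 0.816 g CO₂ ÷ 44.009 g/mol = 0.01854 mol
mol H = 2 × 0.188 g H₂O ÷ 18.015 g/mol = 0.02087 mol
mass O = 0.392 − (0.2227 + 0.02104) = 0.1483 g → mol O = 0.1483 ÷ 15.999 = 0.009267 mol
Divide by the smallest (0.009267 mol): C 2.001, H 2.252, O 1.000
Multiplying each by 4 gives whole numbers: C 8.00, H 9.01, O 4.00
Empirical formula: C8H9O4
Empirical-formula mass = 169.16 g/mol; 338 ÷ 169.16 ≈ 2, so the molecular formula is C16H18O8.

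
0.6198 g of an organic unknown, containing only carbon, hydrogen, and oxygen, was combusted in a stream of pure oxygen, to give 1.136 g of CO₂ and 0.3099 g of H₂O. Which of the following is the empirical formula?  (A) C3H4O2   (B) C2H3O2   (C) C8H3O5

(A) C3H4O2

mol C = 1.136 g CO₂ ÷ 44.009 g/mol = 0.025813 mol
mol H = 2 × 0.3099 g H₂O ÷ 18.015 g/mol = 0.034405 mol
mass O = 0.6198 − (0.31004 + 0.034680) = 0.27508 g → mol O = 0.27508 ÷ 15.999 = 0.017194 mol
Divide by the smallest (0.017194 mol): C 1.501, H 2.001, O 1.000
Multiplying each by 2 gives whole numbers: C 3.00, H 4.00, O 2.00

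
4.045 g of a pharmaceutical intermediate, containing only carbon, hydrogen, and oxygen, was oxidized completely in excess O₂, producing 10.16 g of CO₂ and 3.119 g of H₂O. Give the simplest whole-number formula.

C4H6O

mol C = 10.16 g CO₂ ÷ 44.009 g/mol = 0.23086 mol
mol H = 2 × 3.119 g H₂O ÷ 18.015 g/mol = 0.34627 mol
mass O = 4.045 − (2.7729 + 0.34904) = 0.92308 g → mol O = 0.92308 ÷ 15.999 = 0.057696 mol
Divide by the smallest (0.057696 mol): C 4.001, H 6.002, O 1.000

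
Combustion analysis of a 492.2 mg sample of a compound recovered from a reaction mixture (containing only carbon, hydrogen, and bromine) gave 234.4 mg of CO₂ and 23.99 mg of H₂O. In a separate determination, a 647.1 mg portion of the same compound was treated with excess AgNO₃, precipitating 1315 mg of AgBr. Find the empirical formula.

mol C = 0.2344 g CO₂ ÷ 44.009 g/mol = 0.0053262 mol
mol H = 2 × 0.02399 g H₂O ÷ 18.015 g/mol = 0.0026633 mol
From the AgBr data: mol Br per gram of compound = (1.315 ÷ 187.772) ÷ 0.6471 = 0.010822 mol/g, so in the 0.4922 g combustion sample mol Br = 0.0053268 mol
Divide by the smallest (0.0026633 mol): C 2.000, H 1.000, Br 2.000

C2HBr2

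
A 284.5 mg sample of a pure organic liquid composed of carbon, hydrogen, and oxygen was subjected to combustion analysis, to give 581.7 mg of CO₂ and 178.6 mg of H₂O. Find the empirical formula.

mol C = 0.5817 g CO₂ ÷ 44.009 g/mol = 0.013218 mol
mol H = 2 × 0.1786 g H₂O ÷ 18.015 g/mol = 0.019828 mol
mass O = 0.2845 − (0.15876 + 0.019987) = 0.10576 g → mol O = 0.10576 ÷ 15.999 = 0.0066101 mol
Divide by the smallest (0.0066101 mol): C 2.000, H 3.000, O 1.000

C2H3O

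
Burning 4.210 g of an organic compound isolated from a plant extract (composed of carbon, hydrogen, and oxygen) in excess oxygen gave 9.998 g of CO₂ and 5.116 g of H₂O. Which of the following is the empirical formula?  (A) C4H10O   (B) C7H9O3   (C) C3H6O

(A) C4H10O

mol C = 9.998 g CO₂ ÷ 44.009 g/mol = 0.22718 mol
mol H = 2 × 5.116 g H₂O ÷ 18.015 g/mol = 0.56797 mol
mass O = 4.210 − (2.7287 + 0.57251) = 0.90882 g → mol O = 0.90882 ÷ 15.999 = 0.056805 mol
Divide by the smallest (0.056805 mol): C 3.999, H 9.999, O 1.000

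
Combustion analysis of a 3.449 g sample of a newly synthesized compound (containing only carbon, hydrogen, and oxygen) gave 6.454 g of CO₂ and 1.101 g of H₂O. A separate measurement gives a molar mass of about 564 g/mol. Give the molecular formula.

mol C = 6.454 g CO₂ ÷ 44.009 g/mol = 0.14665 mol
mol H = 2 × 1.101 g H₂O ÷ 18.015 g/mol = 0.12223 mol
mass O = 3.449 − (1.7614 + 0.12321) = 1.5644 g → mol O = 1.5644 ÷ 15.999 = 0.097778 mol
Divide by the smallest (0.097778 mol): C 1.500, H 1.250, O 1.000
Multiplying each by 4 gives whole numbers: C 6.00, H 5.00, O 4.00
Empirical formula: C6H5O4
Empirical-formula mass = 141.10 g/mol; 564 ÷ 141.10 ≈ 4, so the molecular formula is C24H20O16.

C24H20O16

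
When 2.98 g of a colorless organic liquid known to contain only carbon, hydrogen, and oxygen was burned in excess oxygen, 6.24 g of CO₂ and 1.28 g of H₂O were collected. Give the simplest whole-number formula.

C2H2O

mol C = 6.24 g CO₂ ÷ 44.009 g/mol = 0.1418 mol
mol H = 2 × 1.28 g H₂O ÷ 18.015 g/mol = 0.1421 mol
mass O = 2.98 − (1.703 + 0.1432) = 1.134 g → mol O = 1.134 ÷ 15.999 = 0.07086 mol
Divide by the smallest (0.07086 mol): C 2.001, H 2.005, O 1.000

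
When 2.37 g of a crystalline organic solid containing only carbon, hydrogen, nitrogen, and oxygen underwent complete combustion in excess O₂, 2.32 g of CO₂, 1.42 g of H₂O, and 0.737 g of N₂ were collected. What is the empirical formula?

CH3NO

mol C = 2.32 g CO₂ ÷ 44.009 g/mol = 0.05272 mol
mol H = 2 × 1.42 g H₂O ÷ 18.015 g/mol = 0.1576 mol
mol N = 2 × 0.737 g N₂ ÷ 28.014 g/mol = 0.05262 mol
mass O = 2.37 − (0.6332 + 0.1589 + 0.7370) = 0.8409 g → mol O = 0.8409 ÷ 15.999 = 0.05256 mol
Divide by the smallest (0.05256 mol): C 1.003, H 2.999, N 1.001, O 1.000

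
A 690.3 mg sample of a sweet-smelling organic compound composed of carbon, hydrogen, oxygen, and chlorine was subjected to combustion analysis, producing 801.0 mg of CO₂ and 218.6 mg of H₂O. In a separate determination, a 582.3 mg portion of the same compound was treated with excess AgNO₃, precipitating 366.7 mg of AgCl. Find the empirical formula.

mol C = 0.8010 g CO₂ ÷ 44.009 g/mol = 0.018201 mol
mol H = 2 × 0.2186 g H₂O ÷ 18.015 g/mol = 0.024269 mol
From the AgCl data: mol Cl per gram of compound = (0.3667 ÷ 143.318) ÷ 0.5823 = 0.0043940 mol/g, so in the 0.6903 g combustion sample mol Cl = 0.0030332 mol
mass O = 0.6903 − (0.21861 + 0.024463 + 0.10753) = 0.33970 g → mol O = 0.33970 ÷ 15.999 = 0.021233 mol
Divide by the smallest (0.0030332 mol): C 6.001, H 8.001, Cl 1.000, O 7.000

C6H8ClO7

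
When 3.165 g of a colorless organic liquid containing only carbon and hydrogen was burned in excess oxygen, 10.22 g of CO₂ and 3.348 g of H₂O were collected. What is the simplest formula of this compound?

mol C = 10.22 g CO₂ ÷ 44.009 g/mol = 0.23223 mol
mol H = 2 × 3.348 g H₂O ÷ 18.015 g/mol = 0.37169 mol
Divide by the smallest (0.23223 mol): C 1.000, H 1.601
Multiplying each by 5 gives whole numbers: C 5.00, H 8.00

C5H8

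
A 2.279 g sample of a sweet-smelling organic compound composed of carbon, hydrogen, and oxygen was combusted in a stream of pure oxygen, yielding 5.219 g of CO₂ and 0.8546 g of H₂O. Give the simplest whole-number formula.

C5H4O2

mol C = 5.219 g CO₂ ÷ 44.009 g/mol = 0.11859 mol
mol H = 2 × 0.8546 g H₂O ÷ 18.015 g/mol = 0.094876 mol
mass O = 2.279 − (1.4244 + 0.095636) = 0.75899 g → mol O = 0.75899 ÷ 15.999 = 0.047440 mol
Divide by the smallest (0.047440 mol): C 2.500, H 2.000, O 1.000
Multiplying each by 2 gives whole numbers: C 5.00, H 4.00, O 2.00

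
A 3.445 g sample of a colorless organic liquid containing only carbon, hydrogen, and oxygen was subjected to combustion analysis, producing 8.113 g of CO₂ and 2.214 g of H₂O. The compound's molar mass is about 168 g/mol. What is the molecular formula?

mol C = 8.113 g CO₂ ÷ 44.009 g/mol = 0.18435 mol
mol H = 2 × 2.214 g H₂O ÷ 18.015 g/mol = 0.24580 mol
mass O = 3.445 − (2.2142 + 0.24776) = 0.98303 g → mol O = 0.98303 ÷ 15.999 = 0.061443 mol
Divide by the smallest (0.061443 mol): C 3.000, H 4.000, O 1.000
Empirical formula: C3H4O
Empirical-formula mass = 56.06 g/mol; 168 ÷ 56.06 ≈ 3, so the molecular formula is C9H12O3.

C9H12O3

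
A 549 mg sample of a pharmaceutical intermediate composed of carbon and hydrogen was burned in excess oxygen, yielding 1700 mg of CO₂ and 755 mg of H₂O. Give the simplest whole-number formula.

C6H13

mol C = 1.70 g CO₂ ÷ 44.009 g/mol = 0.03863 mol
mol H = 2 × 0.755 g H₂O ÷ 18.015 g/mol = 0.08382 mol
Divide by the smallest (0.03863 mol): C 1.000, H 2.170
Multiplying each by 6 gives whole numbers: C 6.00, H 13.02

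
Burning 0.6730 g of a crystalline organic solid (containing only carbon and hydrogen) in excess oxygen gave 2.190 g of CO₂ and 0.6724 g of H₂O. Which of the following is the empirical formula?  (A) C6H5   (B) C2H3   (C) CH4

mol C = 2.190 g CO₂ ÷ 44.009 g/mol = 0.049763 mol
mol H = 2 × 0.6724 g H₂O ÷ 18.015 g/mol = 0.074649 mol
Divide by the smallest (0.049763 mol): C 1.000, H 1.500
Multiplying each by 2 gives whole numbers: C 2.00, H 3.00

(B) C2H3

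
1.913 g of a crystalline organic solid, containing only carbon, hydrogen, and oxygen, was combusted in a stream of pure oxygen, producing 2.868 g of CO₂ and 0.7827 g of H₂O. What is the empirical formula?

mol C = 2.868 g CO₂ ÷ 44.009 g/mol = 0.065168 mol
mol H = 2 × 0.7827 g H₂O ÷ 18.015 g/mol = 0.086894 mol
mass O = 1.913 − (0.78274 + 0.087589) = 1.0427 g → mol O = 1.0427 ÷ 15.999 = 0.065171 mol
Divide by the smallest (0.065168 mol): C 1.000, H 1.333, O 1.000
Multiplying each by 3 gives whole numbers: C 3.00, H 4.00, O 3.00

C3H4O3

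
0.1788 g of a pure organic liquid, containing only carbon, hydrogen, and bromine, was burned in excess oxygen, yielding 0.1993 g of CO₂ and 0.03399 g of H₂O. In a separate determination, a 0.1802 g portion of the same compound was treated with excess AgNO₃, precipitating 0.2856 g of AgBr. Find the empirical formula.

mol C = 0.1993 g CO₂ ÷ 44.009 g/mol = 0.0045286 mol
mol H = 2 × 0.03399 g H₂O ÷ 18.015 g/mol = 0.0037735 mol
From the AgBr data: mol Br per gram of compound = (0.2856 ÷ 187.772) ÷ 0.1802 = 0.0084406 mol/g, so in the 0.1788 g combustion sample mol Br = 0.0015092 mol
Divide by the smallest (0.0015092 mol): C 3.001, H 2.500, Br 1.000
Multiplying each by 2 gives whole numbers: C 6.00, H 5.00, Br 2.00

C6H5Br2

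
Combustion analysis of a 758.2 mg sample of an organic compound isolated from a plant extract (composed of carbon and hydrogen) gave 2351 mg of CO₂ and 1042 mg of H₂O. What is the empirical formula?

mol C = 2.351 g CO₂ ÷ 44.009 g/mol = 0.053421 mol
mol H = 2 × 1.042 g H₂O ÷ 18.015 g/mol = 0.11568 mol
Divide by the smallest (0.053421 mol): C 1.000, H 2.165
Multiplying each by 6 gives whole numbers: C 6.00, H 12.99

C6H13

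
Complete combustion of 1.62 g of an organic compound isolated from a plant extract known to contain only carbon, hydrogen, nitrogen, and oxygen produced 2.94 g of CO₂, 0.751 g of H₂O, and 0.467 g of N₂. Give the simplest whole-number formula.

C4H5N2O

mol C = 2.94 g CO₂ ÷ 44.009 g/mol = 0.06680 mol
mol H = 2 × 0.751 g H₂O ÷ 18.015 g/mol = 0.08337 mol
mol N = 2 × 0.467 g N₂ ÷ 28.014 g/mol = 0.03334 mol
mass O = 1.62 − (0.8024 + 0.08404 + 0.4670) = 0.2666 g → mol O = 0.2666 ÷ 15.999 = 0.01666 mol
Divide by the smallest (0.01666 mol): C 4.009, H 5.004, N 2.001, O 1.000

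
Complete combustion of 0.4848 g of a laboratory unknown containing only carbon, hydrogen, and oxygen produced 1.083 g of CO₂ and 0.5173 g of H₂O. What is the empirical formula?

mol C = 1.083 g CO₂ ÷ 44.009 g/mol = 0.024609 mol
mol H = 2 × 0.5173 g H₂O ÷ 18.015 g/mol = 0.057430 mol
mass O = 0.4848 − (0.29557 + 0.057889) = 0.13134 g → mol O = 0.13134 ÷ 15.999 = 0.0082091 mol
Divide by the smallest (0.0082091 mol): C 2.998, H 6.996, O 1.000

C3H7O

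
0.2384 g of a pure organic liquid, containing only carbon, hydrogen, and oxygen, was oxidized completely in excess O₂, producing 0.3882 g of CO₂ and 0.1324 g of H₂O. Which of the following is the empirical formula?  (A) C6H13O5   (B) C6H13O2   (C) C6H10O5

(C) C6H10O5

mol C = 0.3882 g CO₂ ÷ 44.009 g/mol = 0.0088209 mol
mol H = 2 × 0.1324 g H₂O ÷ 18.015 g/mol = 0.014699 mol
mass O = 0.2384 − (0.10595 + 0.014816) = 0.11764 g → mol O = 0.11764 ÷ 15.999 = 0.0073527 mol
Divide by the smallest (0.0073527 mol): C 1.200, H 1.999, O 1.000
Multiplying each by 5 gives whole numbers: C 6.00, H 10.00, O 5.00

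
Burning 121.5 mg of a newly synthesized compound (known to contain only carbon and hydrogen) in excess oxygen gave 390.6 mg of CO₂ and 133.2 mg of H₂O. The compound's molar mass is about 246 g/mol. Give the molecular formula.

mol C = 0.3906 g CO₂ ÷ 44.009 g/mol = 0.0088755 mol
mol H = 2 × 0.1332 g H₂O ÷ 18.015 g/mol = 0.014788 mol
Divide by the smallest (0.0088755 mol): C 1.000, H 1.666
Multiplying each by 3 gives whole numbers: C 3.00, H 5.00
Empirical formula: C3H5
Empirical-formula mass = 41.07 g/mol; 246 ÷ 41.07 ≈ 6, so the molecular formula is C18H30.

C18H30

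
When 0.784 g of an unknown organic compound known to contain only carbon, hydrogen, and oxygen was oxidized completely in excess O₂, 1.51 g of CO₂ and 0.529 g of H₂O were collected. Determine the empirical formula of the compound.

mol C = 1.51 g CO₂ ÷ 44.009 g/mol = 0.03431 mol
mol H = 2 × 0.529 g H₂O ÷ 18.015 g/mol = 0.05873 mol
mass O = 0.784 − (0.4121 + 0.05920) = 0.3127 g → mol O = 0.3127 ÷ 15.999 = 0.01954 mol
Divide by the smallest (0.01954 mol): C 1.756, H 3.005, O 1.000
Multiplying each by 4 gives whole numbers: C 7.02, H 12.02, O 4.00

C7H12O4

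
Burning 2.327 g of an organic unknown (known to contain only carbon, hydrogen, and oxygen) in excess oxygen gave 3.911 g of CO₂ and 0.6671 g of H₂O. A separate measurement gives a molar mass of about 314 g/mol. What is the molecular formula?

mol C = 3.911 g CO₂ ÷ 44.009 g/mol = 0.088868 mol
mol H = 2 × 0.6671 g H₂O ÷ 18.015 g/mol = 0.074061 mol
mass O = 2.327 − (1.0674 + 0.074653) = 1.1850 g → mol O = 1.1850 ÷ 15.999 = 0.074064 mol
Divide by the smallest (0.074061 mol): C 1.200, H 1.000, O 1.000
Multiplying each by 5 gives whole numbers: C 6.00, H 5.00, O 5.00
Empirical formula: C6H5O5
Empirical-formula mass = 157.10 g/mol; 314 ÷ 157.10 ≈ 2, so the molecular formula is C12H10O10.

C12H10O10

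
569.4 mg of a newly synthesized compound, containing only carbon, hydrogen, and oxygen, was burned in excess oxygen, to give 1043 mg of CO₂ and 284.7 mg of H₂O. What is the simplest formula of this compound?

mol C = 1.043 g CO₂ ÷ 44.009 g/mol = 0.023700 mol
mol H = 2 × 0.2847 g H₂O ÷ 18.015 g/mol = 0.031607 mol
mass O = 0.5694 − (0.28466 + 0.031860) = 0.25288 g → mol O = 0.25288 ÷ 15.999 = 0.015806 mol
Divide by the smallest (0.015806 mol): C 1.499, H 2.000, O 1.000
Multiplying each by 2 gives whole numbers: C 3.00, H 4.00, O 2.00

C3H4O2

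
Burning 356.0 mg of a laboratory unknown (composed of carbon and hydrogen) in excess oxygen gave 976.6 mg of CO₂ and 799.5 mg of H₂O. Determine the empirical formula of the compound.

mol C = 0.9766 g CO₂ ÷ 44.009 g/mol = 0.022191 mol
mol H = 2 × 0.7995 g H₂O ÷ 18.015 g/mol = 0.088759 mol
Divide by the smallest (0.022191 mol): C 1.000, H 4.000

CH4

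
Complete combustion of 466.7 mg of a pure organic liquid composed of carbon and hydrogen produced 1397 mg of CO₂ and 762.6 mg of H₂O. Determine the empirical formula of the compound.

mol C = 1.397 g CO₂ ÷ 44.009 g/mol = 0.031744 mol
mol H = 2 × 0.7626 g H₂O ÷ 18.015 g/mol = 0.084663 mol
Divide by the smallest (0.031744 mol): C 1.000, H 2.667
Multiplying each by 3 gives whole numbers: C 3.00, H 8.00

C3H8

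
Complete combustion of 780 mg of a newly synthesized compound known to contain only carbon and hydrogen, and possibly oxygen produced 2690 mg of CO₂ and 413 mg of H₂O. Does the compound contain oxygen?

mol C = 2.69 g CO₂ ÷ 44.009 g/mol = 0.06112 mol
mol H = 2 × 0.413 g H₂O ÷ 18.015 g/mol = 0.04585 mol
C and H together account for 0.7804 g — essentially the entire 0.780 g sample — so the compound contains no oxygen.

no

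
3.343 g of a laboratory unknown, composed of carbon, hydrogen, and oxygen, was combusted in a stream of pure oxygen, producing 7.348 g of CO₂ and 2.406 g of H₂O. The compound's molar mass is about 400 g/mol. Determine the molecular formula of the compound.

C20H32O8

mol C = 7.348 g CO₂ ÷ 44.009 g/mol = 0.16697 mol
mol H = 2 × 2.406 g H₂O ÷ 18.015 g/mol = 0.26711 mol
mass O = 3.343 − (2.0054 + 0.26925) = 1.0683 g → mol O = 1.0683 ÷ 15.999 = 0.066775 mol
Divide by the smallest (0.066775 mol): C 2.500, H 4.000, O 1.000
Multiplying each by 2 gives whole numbers: C 5.00, H 8.00, O 2.00
Empirical formula: C5H8O2
Empirical-formula mass = 100.12 g/mol; 400 ÷ 100.12 ≈ 4, so the molecular formula is C20H32O8.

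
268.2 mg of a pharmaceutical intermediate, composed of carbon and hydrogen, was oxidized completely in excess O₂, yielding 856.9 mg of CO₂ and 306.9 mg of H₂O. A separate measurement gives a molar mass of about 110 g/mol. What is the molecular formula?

C8H14

mol C = 0.8569 g CO₂ ÷ 44.009 g/mol = 0.019471 mol
mol H = 2 × 0.3069 g H₂O ÷ 18.015 g/mol = 0.034072 mol
Divide by the smallest (0.019471 mol): C 1.000, H 1.750
Multiplying each by 4 gives whole numbers: C 4.00, H 7.00
Empirical formula: C4H7
Empirical-formula mass = 55.10 g/mol; 110 ÷ 55.10 ≈ 2, so the molecular formula is C8H14.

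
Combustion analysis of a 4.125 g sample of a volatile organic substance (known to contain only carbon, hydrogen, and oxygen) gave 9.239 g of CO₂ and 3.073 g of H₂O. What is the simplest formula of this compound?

mol C = 9.239 g CO₂ ÷ 44.009 g/mol = 0.20993 mol
mol H = 2 × 3.073 g H₂O ÷ 18.015 g/mol = 0.34116 mol
mass O = 4.125 − (2.5215 + 0.34389) = 1.2596 g → mol O = 1.2596 ÷ 15.999 = 0.078729 mol
Divide by the smallest (0.078729 mol): C 2.667, H 4.333, O 1.000
Multiplying each by 3 gives whole numbers: C 8.00, H 13.00, O 3.00

C8H13O3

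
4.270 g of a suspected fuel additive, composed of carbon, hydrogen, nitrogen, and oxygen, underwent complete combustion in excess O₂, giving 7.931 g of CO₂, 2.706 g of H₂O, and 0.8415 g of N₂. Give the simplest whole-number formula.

C3H5NO

mol C = 7.931 g CO₂ ÷ 44.009 g/mol = 0.18021 mol
mol H = 2 × 2.706 g H₂O ÷ 18.015 g/mol = 0.30042 mol
mol N = 2 × 0.8415 g N₂ ÷ 28.014 g/mol = 0.060077 mol
mass O = 4.270 − (2.1645 + 0.30282 + 0.84150) = 0.96114 g → mol O = 0.96114 ÷ 15.999 = 0.060075 mol
Divide by the smallest (0.060075 mol): C 3.000, H 5.001, N 1.000, O 1.000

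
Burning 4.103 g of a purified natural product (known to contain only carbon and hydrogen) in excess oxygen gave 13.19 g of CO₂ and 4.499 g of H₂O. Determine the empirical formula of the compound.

mol C = 13.19 g CO₂ ÷ 44.009 g/mol = 0.29971 mol
mol H = 2 × 4.499 g H₂O ÷ 18.015 g/mol = 0.49947 mol
Divide by the smallest (0.29971 mol): C 1.000, H 1.667
Multiplying each by 3 gives whole numbers: C 3.00, H 5.00

C3H5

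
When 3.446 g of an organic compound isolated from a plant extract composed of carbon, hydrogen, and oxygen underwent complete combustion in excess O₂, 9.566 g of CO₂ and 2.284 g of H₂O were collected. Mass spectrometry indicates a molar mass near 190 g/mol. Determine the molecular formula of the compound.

mol C = 9.566 g CO₂ ÷ 44.009 g/mol = 0.21736 mol
mol H = 2 × 2.284 g H₂O ÷ 18.015 g/mol = 0.25357 mol
mass O = 3.446 − (2.6108 + 0.25560) = 0.57964 g → mol O = 0.57964 ÷ 15.999 = 0.036230 mol
Divide by the smallest (0.036230 mol): C 6.000, H 6.999, O 1.000
Empirical formula: C6H7O
Empirical-formula mass = 95.12 g/mol; 190 ÷ 95.12 ≈ 2, so the molecular formula is C12H14O2.

C12H14O2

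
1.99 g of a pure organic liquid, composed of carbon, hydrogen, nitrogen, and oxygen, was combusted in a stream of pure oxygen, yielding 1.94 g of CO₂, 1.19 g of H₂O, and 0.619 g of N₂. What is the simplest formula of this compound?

mol C = 1.94 g CO₂ ÷ 44.009 g/mol = 0.04408 mol
mol H = 2 × 1.19 g H₂O ÷ 18.015 g/mol = 0.1321 mol
mol N = 2 × 0.619 g N₂ ÷ 28.014 g/mol = 0.04419 mol
mass O = 1.99 − (0.5295 + 0.1332 + 0.6190) = 0.7084 g → mol O = 0.7084 ÷ 15.999 = 0.04428 mol
Divide by the smallest (0.04408 mol): C 1.000, H 2.997, N 1.003, O 1.004

CH3NO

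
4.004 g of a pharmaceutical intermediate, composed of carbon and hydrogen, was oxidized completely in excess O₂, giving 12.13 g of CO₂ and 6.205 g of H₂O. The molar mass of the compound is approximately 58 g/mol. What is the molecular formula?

mol C = 12.13 g CO₂ ÷ 44.009 g/mol = 0.27563 mol
mol H = 2 × 6.205 g H₂O ÷ 18.015 g/mol = 0.68887 mol
Divide by the smallest (0.27563 mol): C 1.000, H 2.499
Multiplying each by 2 gives whole numbers: C 2.00, H 5.00
Empirical formula: C2H5
Empirical-formula mass = 29.06 g/mol; 58 ÷ 29.06 ≈ 2, so the molecular formula is C4H10.

C4H10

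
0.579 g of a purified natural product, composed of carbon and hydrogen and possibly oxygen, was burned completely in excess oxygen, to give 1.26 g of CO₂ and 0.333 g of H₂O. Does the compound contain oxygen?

yes

mol C = 1.26 g CO₂ ÷ 44.009 g/mol = 0.02863 mol
mol H = 2 × 0.333 g H₂O ÷ 18.015 g/mol = 0.03697 mol
C and H account for only 0.3811 g of the 0.579 g sample; the remaining 0.1979 g must be oxygen.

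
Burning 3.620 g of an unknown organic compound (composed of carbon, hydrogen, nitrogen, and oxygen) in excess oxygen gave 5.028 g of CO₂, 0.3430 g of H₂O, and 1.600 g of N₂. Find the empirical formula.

mol C = 5.028 g CO₂ ÷ 44.009 g/mol = 0.11425 mol
mol H = 2 × 0.3430 g H₂O ÷ 18.015 g/mol = 0.038079 mol
mol N = 2 × 1.600 g N₂ ÷ 28.014 g/mol = 0.11423 mol
mass O = 3.620 − (1.3722 + 0.038384 + 1.6000) = 0.60937 g → mol O = 0.60937 ÷ 15.999 = 0.038088 mol
Divide by the smallest (0.038079 mol): C 3.000, H 1.000, N 3.000, O 1.000

C3HN3O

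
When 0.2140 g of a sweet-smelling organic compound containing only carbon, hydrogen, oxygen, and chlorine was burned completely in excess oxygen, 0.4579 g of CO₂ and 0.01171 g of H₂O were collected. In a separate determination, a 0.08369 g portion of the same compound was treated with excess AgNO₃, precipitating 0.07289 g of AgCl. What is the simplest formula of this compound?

mol C = 0.4579 g CO₂ ÷ 44.009 g/mol = 0.010405 mol
mol H = 2 × 0.01171 g H₂O ÷ 18.015 g/mol = 0.0013000 mol
From the AgCl data: mol Cl per gram of compound = (0.07289 ÷ 143.318) ÷ 0.08369 = 0.0060771 mol/g, so in the 0.2140 g combustion sample mol Cl = 0.0013005 mol
mass O = 0.2140 − (0.12497 + 0.0013104 + 0.046102) = 0.041616 g → mol O = 0.041616 ÷ 15.999 = 0.0026012 mol
Divide by the smallest (0.0013000 mol): C 8.003, H 1.000, Cl 1.000, O 2.001

C8HClO2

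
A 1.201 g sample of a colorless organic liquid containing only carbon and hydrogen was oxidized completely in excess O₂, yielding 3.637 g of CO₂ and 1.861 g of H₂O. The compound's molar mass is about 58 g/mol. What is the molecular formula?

C4H10

mol C = 3.637 g CO₂ ÷ 44.009 g/mol = 0.082642 mol
mol H = 2 × 1.861 g H₂O ÷ 18.015 g/mol = 0.20661 mol
Divide by the smallest (0.082642 mol): C 1.000, H 2.500
Multiplying each by 2 gives whole numbers: C 2.00, H 5.00
Empirical formula: C2H5
Empirical-formula mass = 29.06 g/mol; 58 ÷ 29.06 ≈ 2, so the molecular formula is C4H10.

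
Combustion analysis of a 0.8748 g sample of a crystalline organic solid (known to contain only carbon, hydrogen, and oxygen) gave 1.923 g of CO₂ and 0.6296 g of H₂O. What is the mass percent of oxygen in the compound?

mol C = 1.923 g CO₂ ÷ 44.009 g/mol = 0.043696 mol
mol H = 2 × 0.6296 g H₂O ÷ 18.015 g/mol = 0.069897 mol
mass O = 0.8748 − (0.52483 + 0.070456) = 0.27952 g → mol O = 0.27952 ÷ 15.999 = 0.017471 mol
mass % O = 0.27952 g ÷ 0.8748 g × 100%

31.95%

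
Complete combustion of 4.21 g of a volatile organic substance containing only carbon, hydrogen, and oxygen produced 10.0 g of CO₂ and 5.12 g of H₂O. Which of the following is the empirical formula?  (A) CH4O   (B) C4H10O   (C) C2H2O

mol C = 10.0 g CO₂ ÷ 44.009 g/mol = 0.2272 mol
mol H = 2 × 5.12 g H₂O ÷ 18.015 g/mol = 0.5684 mol
mass O = 4.21 − (2.729 + 0.5730) = 0.9078 g → mol O = 0.9078 ÷ 15.999 = 0.05674 mol
Divide by the smallest (0.05674 mol): C 4.005, H 10.017, O 1.000

(B) C4H10O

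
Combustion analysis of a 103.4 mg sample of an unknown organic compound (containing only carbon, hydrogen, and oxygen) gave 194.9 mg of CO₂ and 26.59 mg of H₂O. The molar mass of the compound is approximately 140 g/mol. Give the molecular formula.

C6H4O4

mol C = 0.1949 g CO₂ ÷ 44.009 g/mol = 0.0044286 mol
mol H = 2 × 0.02659 g H₂O ÷ 18.015 g/mol = 0.0029520 mol
mass O = 0.1034 − (0.053192 + 0.0029756) = 0.047232 g → mol O = 0.047232 ÷ 15.999 = 0.0029522 mol
Divide by the smallest (0.0029520 mol): C 1.500, H 1.000, O 1.000
Multiplying each by 2 gives whole numbers: C 3.00, H 2.00, O 2.00
Empirical formula: C3H2O2
Empirical-formula mass = 70.05 g/mol; 140 ÷ 70.05 ≈ 2, so the molecular formula is C6H4O4.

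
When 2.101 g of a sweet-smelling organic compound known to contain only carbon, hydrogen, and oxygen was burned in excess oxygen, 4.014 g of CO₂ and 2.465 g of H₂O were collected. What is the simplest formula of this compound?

C2H6O

mol C = 4.014 g CO₂ ÷ 44.009 g/mol = 0.091209 mol
mol H = 2 × 2.465 g H₂O ÷ 18.015 g/mol = 0.27366 mol
mass O = 2.101 − (1.0955 + 0.27585) = 0.72964 g → mol O = 0.72964 ÷ 15.999 = 0.045606 mol
Divide by the smallest (0.045606 mol): C 2.000, H 6.001, O 1.000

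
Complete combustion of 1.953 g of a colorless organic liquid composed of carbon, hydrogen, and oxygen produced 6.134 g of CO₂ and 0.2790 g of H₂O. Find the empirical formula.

mol C = 6.134 g CO₂ ÷ 44.009 g/mol = 0.13938 mol
mol H = 2 × 0.2790 g H₂O ÷ 18.015 g/mol = 0.030974 mol
mass O = 1.953 − (1.6741 + 0.031222) = 0.24768 g → mol O = 0.24768 ÷ 15.999 = 0.015481 mol
Divide by the smallest (0.015481 mol): C 9.003, H 2.001, O 1.000

C9H2O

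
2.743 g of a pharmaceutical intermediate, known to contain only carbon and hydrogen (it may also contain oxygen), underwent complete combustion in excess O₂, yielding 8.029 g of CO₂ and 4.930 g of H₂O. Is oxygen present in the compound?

no

mol C = 8.029 g CO₂ ÷ 44.009 g/mol = 0.18244 mol
mol H = 2 × 4.930 g H₂O ÷ 18.015 g/mol = 0.54732 mol
C and H together account for 2.7430 g — essentially the entire 2.743 g sample — so the compound contains no oxygen.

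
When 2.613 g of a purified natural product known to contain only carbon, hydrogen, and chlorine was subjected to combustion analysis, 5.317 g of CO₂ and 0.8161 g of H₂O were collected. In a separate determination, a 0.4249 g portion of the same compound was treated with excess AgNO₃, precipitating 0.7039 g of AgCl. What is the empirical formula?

mol C = 5.317 g CO₂ ÷ 44.009 g/mol = 0.12082 mol
mol H = 2 × 0.8161 g H₂O ÷ 18.015 g/mol = 0.090602 mol
From the AgCl data: mol Cl per gram of compound = (0.7039 ÷ 143.318) ÷ 0.4249 = 0.011559 mol/g, so in the 2.613 g combustion sample mol Cl = 0.030204 mol
Divide by the smallest (0.030204 mol): C 4.000, H 3.000, Cl 1.000

C4H3Cl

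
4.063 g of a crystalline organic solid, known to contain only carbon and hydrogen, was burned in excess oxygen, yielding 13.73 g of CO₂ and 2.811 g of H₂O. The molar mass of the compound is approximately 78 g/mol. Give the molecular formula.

C6H6

mol C = 13.73 g CO₂ ÷ 44.009 g/mol = 0.31198 mol
mol H = 2 × 2.811 g H₂O ÷ 18.015 g/mol = 0.31207 mol
Divide by the smallest (0.31198 mol): C 1.000, H 1.000
Empirical formula: CH
Empirical-formula mass = 13.02 g/mol; 78 ÷ 13.02 ≈ 6, so the molecular formula is C6H6.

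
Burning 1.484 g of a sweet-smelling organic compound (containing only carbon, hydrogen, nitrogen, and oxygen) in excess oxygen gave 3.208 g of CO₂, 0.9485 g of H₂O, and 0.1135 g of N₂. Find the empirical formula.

C9H13NO3

mol C = 3.208 g CO₂ ÷ 44.009 g/mol = 0.072894 mol
mol H = 2 × 0.9485 g H₂O ÷ 18.015 g/mol = 0.10530 mol
mol N = 2 × 0.1135 g N₂ ÷ 28.014 g/mol = 0.0081031 mol
mass O = 1.484 − (0.87553 + 0.10614 + 0.11350) = 0.38882 g → mol O = 0.38882 ÷ 15.999 = 0.024303 mol
Divide by the smallest (0.0081031 mol): C 8.996, H 12.995, N 1.000, O 2.999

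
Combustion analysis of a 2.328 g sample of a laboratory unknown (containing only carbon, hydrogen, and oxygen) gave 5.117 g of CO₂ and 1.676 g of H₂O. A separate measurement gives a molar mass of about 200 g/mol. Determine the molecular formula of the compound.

C10H16O4

mol C = 5.117 g CO₂ ÷ 44.009 g/mol = 0.11627 mol
mol H = 2 × 1.676 g H₂O ÷ 18.015 g/mol = 0.18607 mol
mass O = 2.328 − (1.3965 + 0.18756) = 0.74391 g → mol O = 0.74391 ÷ 15.999 = 0.046497 mol
Divide by the smallest (0.046497 mol): C 2.501, H 4.002, O 1.000
Multiplying each by 2 gives whole numbers: C 5.00, H 8.00, O 2.00
Empirical formula: C5H8O2
Empirical-formula mass = 100.12 g/mol; 200 ÷ 100.12 ≈ 2, so the molecular formula is C10H16O4.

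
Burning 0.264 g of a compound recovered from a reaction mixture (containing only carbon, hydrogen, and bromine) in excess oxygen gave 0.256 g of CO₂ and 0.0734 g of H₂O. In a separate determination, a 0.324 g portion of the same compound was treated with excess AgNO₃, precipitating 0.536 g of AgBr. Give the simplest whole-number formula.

C5H7Br2

mol C = 0.256 g CO₂ ÷ 44.009 g/mol = 0.005817 mol
mol H = 2 × 0.0734 g H₂O ÷ 18.015 g/mol = 0.008149 mol
From the AgBr data: mol Br per gram of compound = (0.536 ÷ 187.772) ÷ 0.324 = 0.008810 mol/g, so in the 0.264 g combustion sample mol Br = 0.002326 mol
Divide by the smallest (0.002326 mol): C 2.501, H 3.503, Br 1.000
Multiplying each by 2 gives whole numbers: C 5.00, H 7.01, Br 2.00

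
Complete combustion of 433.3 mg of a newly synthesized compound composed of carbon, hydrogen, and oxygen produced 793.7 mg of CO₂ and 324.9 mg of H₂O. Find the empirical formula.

C8H16O5

mol C = 0.7937 g CO₂ ÷ 44.009 g/mol = 0.018035 mol
mol H = 2 × 0.3249 g H₂O ÷ 18.015 g/mol = 0.036070 mol
mass O = 0.4333 − (0.21662 + 0.036359) = 0.18032 g → mol O = 0.18032 ÷ 15.999 = 0.011271 mol
Divide by the smallest (0.011271 mol): C 1.600, H 3.200, O 1.000
Multiplying each by 5 gives whole numbers: C 8.00, H 16.00, O 5.00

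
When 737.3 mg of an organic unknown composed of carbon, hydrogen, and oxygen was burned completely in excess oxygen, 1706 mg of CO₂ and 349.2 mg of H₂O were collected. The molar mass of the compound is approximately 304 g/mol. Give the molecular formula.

C16H16O6

mol C = 1.706 g CO₂ ÷ 44.009 g/mol = 0.038765 mol
mol H = 2 × 0.3492 g H₂O ÷ 18.015 g/mol = 0.038768 mol
mass O = 0.7373 − (0.46560 + 0.039078) = 0.23262 g → mol O = 0.23262 ÷ 15.999 = 0.014540 mol
Divide by the smallest (0.014540 mol): C 2.666, H 2.666, O 1.000
Multiplying each by 3 gives whole numbers: C 8.00, H 8.00, O 3.00
Empirical formula: C8H8O3
Empirical-formula mass = 152.15 g/mol; 304 ÷ 152.15 ≈ 2, so the molecular formula is C16H16O6.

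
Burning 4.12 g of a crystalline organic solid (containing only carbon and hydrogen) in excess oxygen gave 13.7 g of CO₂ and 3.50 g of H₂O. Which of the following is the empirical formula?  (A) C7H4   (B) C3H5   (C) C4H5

mol C = 13.7 g CO₂ ÷ 44.009 g/mol = 0.3113 mol
mol H = 2 × 3.50 g H₂O ÷ 18.015 g/mol = 0.3886 mol
Divide by the smallest (0.3113 mol): C 1.000, H 1.248
Multiplying each by 4 gives whole numbers: C 4.00, H 4.99

(C) C4H5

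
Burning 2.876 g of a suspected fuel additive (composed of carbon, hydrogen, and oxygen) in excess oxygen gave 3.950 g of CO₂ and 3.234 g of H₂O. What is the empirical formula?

mol C = 3.950 g CO₂ ÷ 44.009 g/mol = 0.089754 mol
mol H = 2 × 3.234 g H₂O ÷ 18.015 g/mol = 0.35903 mol
mass O = 2.876 − (1.0780 + 0.36191) = 1.4361 g → mol O = 1.4361 ÷ 15.999 = 0.089759 mol
Divide by the smallest (0.089754 mol): C 1.000, H 4.000, O 1.000

CH4O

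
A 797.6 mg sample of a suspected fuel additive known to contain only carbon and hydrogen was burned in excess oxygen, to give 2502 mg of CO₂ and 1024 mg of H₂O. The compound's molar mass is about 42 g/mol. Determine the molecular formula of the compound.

mol C = 2.502 g CO₂ ÷ 44.009 g/mol = 0.056852 mol
mol H = 2 × 1.024 g H₂O ÷ 18.015 g/mol = 0.11368 mol
Divide by the smallest (0.056852 mol): C 1.000, H 2.000
Empirical formula: CH2
Empirical-formula mass = 14.03 g/mol; 42 ÷ 14.03 ≈ 3, so the molecular formula is C3H6.

C3H6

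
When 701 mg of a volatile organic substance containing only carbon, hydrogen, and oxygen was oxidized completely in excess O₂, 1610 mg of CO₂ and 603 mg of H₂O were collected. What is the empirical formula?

C6H11O2

mol C = 1.61 g CO₂ ÷ 44.009 g/mol = 0.03658 mol
mol H = 2 × 0.603 g H₂O ÷ 18.015 g/mol = 0.06694 mol
mass O = 0.701 − (0.4394 + 0.06748) = 0.1941 g → mol O = 0.1941 ÷ 15.999 = 0.01213 mol
Divide by the smallest (0.01213 mol): C 3.015, H 5.518, O 1.000
Multiplying each by 2 gives whole numbers: C 6.03, H 11.04, O 2.00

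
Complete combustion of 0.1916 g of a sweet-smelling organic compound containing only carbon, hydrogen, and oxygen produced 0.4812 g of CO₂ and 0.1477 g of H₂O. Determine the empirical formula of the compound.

C4H6O

mol C = 0.4812 g CO₂ ÷ 44.009 g/mol = 0.010934 mol
mol H = 2 × 0.1477 g H₂O ÷ 18.015 g/mol = 0.016397 mol
mass O = 0.1916 − (0.13133 + 0.016529) = 0.043742 g → mol O = 0.043742 ÷ 15.999 = 0.0027340 mol
Divide by the smallest (0.0027340 mol): C 3.999, H 5.998, O 1.000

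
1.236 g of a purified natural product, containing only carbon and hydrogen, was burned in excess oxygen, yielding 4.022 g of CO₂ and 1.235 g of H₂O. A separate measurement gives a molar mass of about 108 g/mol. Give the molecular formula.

C8H12

mol C = 4.022 g CO₂ ÷ 44.009 g/mol = 0.091390 mol
mol H = 2 × 1.235 g H₂O ÷ 18.015 g/mol = 0.13711 mol
Divide by the smallest (0.091390 mol): C 1.000, H 1.500
Multiplying each by 2 gives whole numbers: C 2.00, H 3.00
Empirical formula: C2H3
Empirical-formula mass = 27.05 g/mol; 108 ÷ 27.05 ≈ 4, so the molecular formula is C8H12.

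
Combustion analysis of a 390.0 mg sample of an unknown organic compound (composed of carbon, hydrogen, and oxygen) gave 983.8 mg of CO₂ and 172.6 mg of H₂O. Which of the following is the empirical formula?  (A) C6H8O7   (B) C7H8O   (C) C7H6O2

(C) C7H6O2

mol C = 0.9838 g CO₂ ÷ 44.009 g/mol = 0.022355 mol
mol H = 2 × 0.1726 g H₂O ÷ 18.015 g/mol = 0.019162 mol
mass O = 0.3900 − (0.26850 + 0.019315) = 0.10218 g → mol O = 0.10218 ÷ 15.999 = 0.0063869 mol
Divide by the smallest (0.0063869 mol): C 3.500, H 3.000, O 1.000
Multiplying each by 2 gives whole numbers: C 7.00, H 6.00, O 2.00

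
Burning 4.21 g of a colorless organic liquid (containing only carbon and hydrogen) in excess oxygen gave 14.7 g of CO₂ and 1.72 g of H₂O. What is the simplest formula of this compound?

mol C = 14.7 g CO₂ ÷ 44.009 g/mol = 0.3340 mol
mol H = 2 × 1.72 g H₂O ÷ 18.015 g/mol = 0.1910 mol
Divide by the smallest (0.1910 mol): C 1.749, H 1.000
Multiplying each by 4 gives whole numbers: C 7.00, H 4.00

C7H4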